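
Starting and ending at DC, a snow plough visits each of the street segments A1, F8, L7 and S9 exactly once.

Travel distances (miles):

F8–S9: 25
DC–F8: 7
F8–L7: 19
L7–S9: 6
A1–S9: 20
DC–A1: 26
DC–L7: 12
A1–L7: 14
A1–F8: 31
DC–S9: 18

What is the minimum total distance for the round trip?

76 miles — the shortest possible round trip.

DC - A1 - F8 - L7 - S9 - DC: 26+31+19+6+18 = 100
DC - A1 - F8 - S9 - L7 - DC: 26+31+25+6+12 = 100
DC - A1 - L7 - F8 - S9 - DC: 26+14+19+25+18 = 102
DC - A1 - L7 - S9 - F8 - DC: 26+14+6+25+7 = 78
DC - A1 - S9 - F8 - L7 - DC: 26+20+25+19+12 = 102
DC - A1 - S9 - L7 - F8 - DC: 26+20+6+19+7 = 78
DC - F8 - A1 - L7 - S9 - DC: 7+31+14+6+18 = 76
DC - F8 - A1 - S9 - L7 - DC: 7+31+20+6+12 = 76
DC - F8 - L7 - A1 - S9 - DC: 7+19+14+20+18 = 78
DC - F8 - S9 - A1 - L7 - DC: 7+25+20+14+12 = 78
DC - L7 - A1 - F8 - S9 - DC: 12+14+31+25+18 = 100
DC - L7 - F8 - A1 - S9 - DC: 12+19+31+20+18 = 100
The minimum is 76.
One optimal route: DC → F8 → A1 → L7 → S9 → DC (or its reverse).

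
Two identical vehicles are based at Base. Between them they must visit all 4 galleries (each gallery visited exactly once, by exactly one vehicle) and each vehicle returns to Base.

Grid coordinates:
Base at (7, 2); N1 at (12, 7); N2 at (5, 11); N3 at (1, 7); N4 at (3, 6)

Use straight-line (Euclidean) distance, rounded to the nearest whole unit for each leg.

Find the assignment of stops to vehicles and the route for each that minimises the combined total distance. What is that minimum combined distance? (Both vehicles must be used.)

Minimum combined distance: 37.

Try each way of splitting the stops between the two vehicles (each non-empty) and, for each split, find the best tour for each vehicle:
  {N1} + {N2, N3, N4}: 14 + 23 = 37
  {N2} + {N1, N3, N4}: 18 + 26 = 44
  {N1, N2} + {N3, N4}: 24 + 16 = 40
  {N3} + {N1, N2, N4}: 16 + 26 = 42
  {N1, N3} + {N2, N4}: 26 + 20 = 46
  {N2, N3} + {N1, N4}: 23 + 22 = 45
  … (7 splits in total)
Best: vehicle 1 Base → N1 → Base = 14; vehicle 2 Base → N2 → N3 → N4 → Base = 23; combined 37.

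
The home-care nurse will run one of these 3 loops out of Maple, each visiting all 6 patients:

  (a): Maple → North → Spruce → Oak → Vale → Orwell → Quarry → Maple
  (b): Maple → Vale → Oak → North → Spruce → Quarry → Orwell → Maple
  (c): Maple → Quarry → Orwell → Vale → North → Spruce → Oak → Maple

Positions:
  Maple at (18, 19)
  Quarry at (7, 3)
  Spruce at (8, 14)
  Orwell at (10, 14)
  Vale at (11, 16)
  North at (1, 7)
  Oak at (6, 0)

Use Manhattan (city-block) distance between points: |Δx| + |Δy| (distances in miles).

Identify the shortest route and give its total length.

Shortest is (b), total 96 miles.

(a): 29 + 14 + 16 + 21 + 3 + 14 + 27 = 124
(b): 10 + 21 + 12 + 14 + 12 + 14 + 13 = 96
(c): 27 + 14 + 3 + 19 + 14 + 16 + 31 = 124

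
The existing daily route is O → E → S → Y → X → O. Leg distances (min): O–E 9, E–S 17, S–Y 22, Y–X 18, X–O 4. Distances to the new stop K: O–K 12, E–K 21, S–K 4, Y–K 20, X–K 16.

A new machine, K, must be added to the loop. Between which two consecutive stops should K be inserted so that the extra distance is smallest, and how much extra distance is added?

Insertion cost between consecutive stops i–j is d(i,K) + d(K,j) − d(i,j):
  between O and E: 12 + 21 − 9 = 24
  between E and S: 21 + 4 − 17 = 8
  between S and Y: 4 + 20 − 22 = 2
  between Y and X: 20 + 16 − 18 = 18
  between X and O: 16 + 12 − 4 = 24
Cheapest insertion is between S and Y, adding 2.
New total = 70 + 2 = 72.

+2 min — insert K between S and Y.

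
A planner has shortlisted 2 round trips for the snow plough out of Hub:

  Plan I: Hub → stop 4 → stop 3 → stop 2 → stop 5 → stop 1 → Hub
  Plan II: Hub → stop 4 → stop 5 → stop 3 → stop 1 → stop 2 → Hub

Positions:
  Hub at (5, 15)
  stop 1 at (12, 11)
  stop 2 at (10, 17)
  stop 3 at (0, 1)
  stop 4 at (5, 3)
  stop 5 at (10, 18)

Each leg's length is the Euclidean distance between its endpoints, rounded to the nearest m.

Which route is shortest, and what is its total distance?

Shortest is Plan I, total 52 m.

Plan I: 12 + 5 + 19 + 1 + 7 + 8 = 52
Plan II: 12 + 16 + 20 + 16 + 6 + 5 = 75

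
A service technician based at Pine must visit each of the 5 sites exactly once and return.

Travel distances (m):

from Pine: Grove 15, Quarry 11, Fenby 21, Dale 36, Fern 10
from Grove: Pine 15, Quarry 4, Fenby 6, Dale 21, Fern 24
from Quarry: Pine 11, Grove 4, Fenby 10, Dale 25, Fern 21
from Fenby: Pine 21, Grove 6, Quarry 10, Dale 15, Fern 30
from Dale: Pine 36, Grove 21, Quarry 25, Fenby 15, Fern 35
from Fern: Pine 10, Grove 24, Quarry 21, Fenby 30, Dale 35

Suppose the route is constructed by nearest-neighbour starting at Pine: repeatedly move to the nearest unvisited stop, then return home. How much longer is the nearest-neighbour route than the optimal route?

Excess over optimum: 11 m.

Pine: Fern=10, Quarry=11, Grove=15, Fenby=21, Dale=36 ⇒ Fern
Fern: Quarry=21, Grove=24, Fenby=30, Dale=35 ⇒ Quarry
Quarry: Grove=4, Fenby=10, Dale=25 ⇒ Grove
Grove: Fenby=6, Dale=21 ⇒ Fenby
Fenby: Dale=15 ⇒ Dale
NN route Pine → Fern → Quarry → Grove → Fenby → Dale → Pine costs 92.
Optimal: Pine → Quarry → Grove → Fenby → Dale → Fern → Pine costs 81 (by enumerating all 60 distinct tours).
Excess = 92 − 81 = 11.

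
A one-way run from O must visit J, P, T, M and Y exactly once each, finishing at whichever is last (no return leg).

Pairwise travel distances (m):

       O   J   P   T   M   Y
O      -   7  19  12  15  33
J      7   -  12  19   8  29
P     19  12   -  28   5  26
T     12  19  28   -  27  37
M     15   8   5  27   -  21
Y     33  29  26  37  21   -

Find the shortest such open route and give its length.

Minimum one-way distance = 69 m.

There are 5! = 120 possible orderings.
O - J - P - T - M - Y: 7+12+28+27+21 = 95
O - J - P - T - Y - M: 7+12+28+37+21 = 105
O - J - P - M - T - Y: 7+12+5+27+37 = 88
O - J - P - M - Y - T: 7+12+5+21+37 = 82
O - J - P - Y - T - M: 7+12+26+37+27 = 109
O - J - P - Y - M - T: 7+12+26+21+27 = 93
O - J - T - P - M - Y: 7+19+28+5+21 = 80
O - J - T - P - Y - M: 7+19+28+26+21 = 101
O - J - T - M - P - Y: 7+19+27+5+26 = 84
O - J - T - M - Y - P: 7+19+27+21+26 = 100
O - J - T - Y - P - M: 7+19+37+26+5 = 94
O - J - T - Y - M - P: 7+19+37+21+5 = 89
O - J - M - P - T - Y: 7+8+5+28+37 = 85
O - J - M - P - Y - T: 7+8+5+26+37 = 83
… (106 more)
O - T - J - P - M - Y: 12+19+12+5+21 = 69  ← best
The minimum is 69.
One shortest path: O → T → J → P → M → Y.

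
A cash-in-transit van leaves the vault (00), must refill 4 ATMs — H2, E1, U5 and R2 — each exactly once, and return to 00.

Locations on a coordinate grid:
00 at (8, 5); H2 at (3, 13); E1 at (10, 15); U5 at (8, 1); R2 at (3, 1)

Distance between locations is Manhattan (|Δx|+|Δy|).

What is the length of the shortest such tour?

With 4 stops there are 4!/2 = 12 distinct round trips (a route and its reverse cost the same).
00 → H2 → E1 → U5 → R2 → 00: 13+9+16+5+9 = 52
00 → H2 → E1 → R2 → U5 → 00: 13+9+21+5+4 = 52
00 → H2 → U5 → E1 → R2 → 00: 13+17+16+21+9 = 76
00 → H2 → U5 → R2 → E1 → 00: 13+17+5+21+12 = 68
00 → H2 → R2 → E1 → U5 → 00: 13+12+21+16+4 = 66
00 → H2 → R2 → U5 → E1 → 00: 13+12+5+16+12 = 58
00 → E1 → H2 → U5 → R2 → 00: 12+9+17+5+9 = 52
00 → E1 → H2 → R2 → U5 → 00: 12+9+12+5+4 = 42
00 → E1 → U5 → H2 → R2 → 00: 12+16+17+12+9 = 66
00 → E1 → R2 → H2 → U5 → 00: 12+21+12+17+4 = 66
00 → U5 → H2 → E1 → R2 → 00: 4+17+9+21+9 = 60
00 → U5 → E1 → H2 → R2 → 00: 4+16+9+12+9 = 50
The minimum is 42.
One optimal route: 00 → E1 → H2 → R2 → U5 → 00 (or its reverse).

Shortest round trip = 42.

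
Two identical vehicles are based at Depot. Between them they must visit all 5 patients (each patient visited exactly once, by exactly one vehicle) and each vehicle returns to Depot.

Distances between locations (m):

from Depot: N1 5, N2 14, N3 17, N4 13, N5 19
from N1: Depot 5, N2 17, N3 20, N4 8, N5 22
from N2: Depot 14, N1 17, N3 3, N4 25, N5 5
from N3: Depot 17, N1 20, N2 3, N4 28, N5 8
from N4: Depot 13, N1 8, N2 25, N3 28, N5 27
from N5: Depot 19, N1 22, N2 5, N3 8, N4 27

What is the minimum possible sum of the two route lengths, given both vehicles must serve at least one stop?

Try each way of splitting the stops between the two vehicles (each non-empty) and, for each split, find the best tour for each vehicle:
  {N1} + {N2, N3, N4, N5}: 10 + 65 = 75
  {N2} + {N1, N3, N4, N5}: 28 + 65 = 93
  {N1, N2} + {N3, N4, N5}: 36 + 65 = 101
  {N3} + {N1, N2, N4, N5}: 34 + 59 = 93
  {N1, N3} + {N2, N4, N5}: 42 + 59 = 101
  {N2, N3} + {N1, N4, N5}: 34 + 59 = 93
  … (15 splits in total)
  {N1, N4} + {N2, N3, N5}: 26 + 44 = 70  ← best
Best: vehicle 1 Depot → N1 → N4 → Depot = 26; vehicle 2 Depot → N2 → N3 → N5 → Depot = 44; combined 70.

70 m — the smallest possible combined total.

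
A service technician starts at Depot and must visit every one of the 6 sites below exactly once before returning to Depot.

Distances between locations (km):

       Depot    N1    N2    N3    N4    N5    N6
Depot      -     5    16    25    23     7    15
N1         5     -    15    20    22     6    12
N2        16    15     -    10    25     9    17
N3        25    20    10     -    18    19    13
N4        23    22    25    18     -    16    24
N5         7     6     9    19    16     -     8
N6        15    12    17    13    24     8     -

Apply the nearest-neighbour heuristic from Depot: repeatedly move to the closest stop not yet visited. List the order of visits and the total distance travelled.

At Depot the remaining stops are N1 5, N5 7, N6 15, N2 16, N4 23, N3 25; go to N1.
At N1 the remaining stops are N5 6, N6 12, N2 15, N3 20, N4 22; go to N5.
At N5 the remaining stops are N6 8, N2 9, N4 16, N3 19; go to N6.
At N6 the remaining stops are N3 13, N2 17, N4 24; go to N3.
At N3 the remaining stops are N2 10, N4 18; go to N2.
At N2 the remaining stops are N4 25; go to N4.
Return N4→Depot: 23.
Total = 5 + 6 + 8 + 13 + 10 + 25 + 23 = 90.

Total distance 90 km via the nearest-neighbour route Depot → N1 → N5 → N6 → N3 → N2 → N4 → Depot.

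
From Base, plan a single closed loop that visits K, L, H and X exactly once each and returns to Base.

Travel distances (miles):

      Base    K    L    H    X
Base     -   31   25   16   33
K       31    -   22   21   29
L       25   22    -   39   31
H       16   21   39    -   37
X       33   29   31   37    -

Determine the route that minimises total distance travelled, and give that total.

Base-K-L-H-X-Base: 31+22+39+37+33 = 162
Base-K-L-X-H-Base: 31+22+31+37+16 = 137
Base-K-H-L-X-Base: 31+21+39+31+33 = 155
Base-K-H-X-L-Base: 31+21+37+31+25 = 145
Base-K-X-L-H-Base: 31+29+31+39+16 = 146
Base-K-X-H-L-Base: 31+29+37+39+25 = 161
Base-L-K-H-X-Base: 25+22+21+37+33 = 138
Base-L-K-X-H-Base: 25+22+29+37+16 = 129
Base-L-H-K-X-Base: 25+39+21+29+33 = 147
Base-L-X-K-H-Base: 25+31+29+21+16 = 122
Base-H-K-L-X-Base: 16+21+22+31+33 = 123
Base-H-L-K-X-Base: 16+39+22+29+33 = 139
The minimum is 122.
One optimal route: Base → L → X → K → H → Base (or its reverse).

Shortest round trip = 122 miles.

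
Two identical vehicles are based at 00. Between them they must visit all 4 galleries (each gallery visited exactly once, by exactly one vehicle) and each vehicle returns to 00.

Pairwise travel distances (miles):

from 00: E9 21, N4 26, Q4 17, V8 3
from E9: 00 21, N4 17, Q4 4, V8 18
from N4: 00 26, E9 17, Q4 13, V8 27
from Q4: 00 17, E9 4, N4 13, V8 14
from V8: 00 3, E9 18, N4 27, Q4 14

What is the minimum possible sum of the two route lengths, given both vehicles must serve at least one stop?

70 miles — the smallest possible combined total.

Try each way of splitting the stops between the two vehicles (each non-empty) and, for each split, find the best tour for each vehicle:
  {E9} + {N4, Q4, V8}: 42 + 56 = 98
  {N4} + {E9, Q4, V8}: 52 + 42 = 94
  {E9, N4} + {Q4, V8}: 64 + 34 = 98
  {Q4} + {E9, N4, V8}: 34 + 64 = 98
  {E9, Q4} + {N4, V8}: 42 + 56 = 98
  {N4, Q4} + {E9, V8}: 56 + 42 = 98
  … (7 splits in total)
  {E9, N4, Q4} + {V8}: 64 + 6 = 70  ← best
Best: vehicle 1 00 → E9 → Q4 → N4 → 00 = 64; vehicle 2 00 → V8 → 00 = 6; combined 70.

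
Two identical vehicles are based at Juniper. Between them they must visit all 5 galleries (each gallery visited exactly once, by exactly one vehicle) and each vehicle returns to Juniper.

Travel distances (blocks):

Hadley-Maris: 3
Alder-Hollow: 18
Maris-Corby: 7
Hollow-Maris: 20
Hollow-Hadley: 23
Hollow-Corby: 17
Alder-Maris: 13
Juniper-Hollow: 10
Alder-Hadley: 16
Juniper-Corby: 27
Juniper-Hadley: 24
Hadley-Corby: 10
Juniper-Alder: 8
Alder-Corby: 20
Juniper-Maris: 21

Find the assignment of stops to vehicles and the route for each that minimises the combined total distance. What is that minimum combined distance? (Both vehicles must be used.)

Try each way of splitting the stops between the two vehicles (each non-empty) and, for each split, find the best tour for each vehicle:
  {Alder} + {Hollow, Hadley, Maris, Corby}: 16 + 61 = 77
  {Hollow} + {Alder, Hadley, Maris, Corby}: 20 + 61 = 81
  {Alder, Hollow} + {Hadley, Maris, Corby}: 36 + 61 = 97
  {Hadley} + {Alder, Hollow, Maris, Corby}: 48 + 55 = 103
  {Alder, Hadley} + {Hollow, Maris, Corby}: 48 + 55 = 103
  {Hollow, Hadley} + {Alder, Maris, Corby}: 57 + 55 = 112
  … (15 splits in total)
Best: vehicle 1 Juniper → Alder → Juniper = 16; vehicle 2 Juniper → Hollow → Corby → Hadley → Maris → Juniper = 61; combined 77.

77 blocks — the smallest possible combined total.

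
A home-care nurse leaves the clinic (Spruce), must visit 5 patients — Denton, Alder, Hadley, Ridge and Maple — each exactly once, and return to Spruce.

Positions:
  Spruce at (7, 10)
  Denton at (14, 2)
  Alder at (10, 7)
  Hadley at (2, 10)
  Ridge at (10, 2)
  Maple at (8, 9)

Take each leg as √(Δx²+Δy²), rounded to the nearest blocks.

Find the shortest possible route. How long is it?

Shortest round trip = 30 blocks.

There are 60 distinct closed tours to check (reversals are equivalent).
Spruce→Denton→Alder→Hadley→Ridge→Maple→Spruce: 11+6+9+11+7+1 = 45
Spruce→Denton→Alder→Hadley→Maple→Ridge→Spruce: 11+6+9+6+7+9 = 48
Spruce→Denton→Alder→Ridge→Hadley→Maple→Spruce: 11+6+5+11+6+1 = 40
Spruce→Denton→Alder→Ridge→Maple→Hadley→Spruce: 11+6+5+7+6+5 = 40
Spruce→Denton→Alder→Maple→Hadley→Ridge→Spruce: 11+6+3+6+11+9 = 46
Spruce→Denton→Alder→Maple→Ridge→Hadley→Spruce: 11+6+3+7+11+5 = 43
Spruce→Denton→Hadley→Alder→Ridge→Maple→Spruce: 11+14+9+5+7+1 = 47
Spruce→Denton→Hadley→Alder→Maple→Ridge→Spruce: 11+14+9+3+7+9 = 53
Spruce→Denton→Hadley→Ridge→Alder→Maple→Spruce: 11+14+11+5+3+1 = 45
Spruce→Denton→Hadley→Ridge→Maple→Alder→Spruce: 11+14+11+7+3+4 = 50
Spruce→Denton→Hadley→Maple→Alder→Ridge→Spruce: 11+14+6+3+5+9 = 48
Spruce→Denton→Hadley→Maple→Ridge→Alder→Spruce: 11+14+6+7+5+4 = 47
Spruce→Denton→Ridge→Alder→Hadley→Maple→Spruce: 11+4+5+9+6+1 = 36
Spruce→Denton→Ridge→Alder→Maple→Hadley→Spruce: 11+4+5+3+6+5 = 34
… (46 more)
Spruce→Hadley→Ridge→Denton→Alder→Maple→Spruce: 5+11+4+6+3+1 = 30  ← best
The minimum is 30.
One optimal route: Spruce → Hadley → Ridge → Denton → Alder → Maple → Spruce (or its reverse).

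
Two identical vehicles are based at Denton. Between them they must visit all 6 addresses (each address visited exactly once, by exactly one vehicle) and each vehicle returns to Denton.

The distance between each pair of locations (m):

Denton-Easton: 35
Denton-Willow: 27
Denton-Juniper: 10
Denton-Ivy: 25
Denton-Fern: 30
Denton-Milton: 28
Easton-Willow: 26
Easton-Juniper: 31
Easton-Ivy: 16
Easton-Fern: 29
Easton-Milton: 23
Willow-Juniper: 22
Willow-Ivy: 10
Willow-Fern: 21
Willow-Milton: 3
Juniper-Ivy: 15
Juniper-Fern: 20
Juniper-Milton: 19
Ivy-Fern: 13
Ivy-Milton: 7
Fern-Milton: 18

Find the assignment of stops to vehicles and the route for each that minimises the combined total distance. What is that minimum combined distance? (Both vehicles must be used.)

132 m — the smallest possible combined total.

There are 2^5 − 1 = 31 ways to divide the 6 stops into two non-empty groups. For each, the best each vehicle can do is its own shortest tour through its group:
  {Easton} + {Willow, Juniper, Ivy, Fern, Milton}: 70 + 80 = 150
  {Willow} + {Easton, Juniper, Ivy, Fern, Milton}: 54 + 106 = 160
  {Easton, Willow} + {Juniper, Ivy, Fern, Milton}: 88 + 78 = 166
  {Juniper} + {Easton, Willow, Ivy, Fern, Milton}: 20 + 112 = 132
  {Easton, Juniper} + {Willow, Ivy, Fern, Milton}: 76 + 80 = 156
  {Willow, Juniper} + {Easton, Ivy, Fern, Milton}: 59 + 106 = 165
  … (31 splits in total)
Best: vehicle 1 Denton → Juniper → Denton = 20; vehicle 2 Denton → Easton → Ivy → Willow → Milton → Fern → Denton = 112; combined 132.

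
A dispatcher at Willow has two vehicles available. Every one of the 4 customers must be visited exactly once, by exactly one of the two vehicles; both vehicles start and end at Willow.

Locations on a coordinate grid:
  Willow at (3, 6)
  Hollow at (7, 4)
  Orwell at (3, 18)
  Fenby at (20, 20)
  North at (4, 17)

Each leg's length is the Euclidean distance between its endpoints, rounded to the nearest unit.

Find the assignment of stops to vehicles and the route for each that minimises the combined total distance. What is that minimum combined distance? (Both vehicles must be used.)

Minimum combined distance: 59.

There are 2^3 − 1 = 7 ways to divide the 4 stops into two non-empty groups. For each, the best each vehicle can do is its own shortest tour through its group:
  {Hollow} + {Orwell, Fenby, North}: 8 + 51 = 59
  {Orwell} + {Hollow, Fenby, North}: 24 + 52 = 76
  {Hollow, Orwell} + {Fenby, North}: 31 + 49 = 80
  {Fenby} + {Hollow, Orwell, North}: 44 + 30 = 74
  {Hollow, Fenby} + {Orwell, North}: 47 + 24 = 71
  {Orwell, Fenby} + {Hollow, North}: 51 + 28 = 79
  … (7 splits in total)
Best: vehicle 1 Willow → Hollow → Willow = 8; vehicle 2 Willow → Orwell → North → Fenby → Willow = 51; combined 59.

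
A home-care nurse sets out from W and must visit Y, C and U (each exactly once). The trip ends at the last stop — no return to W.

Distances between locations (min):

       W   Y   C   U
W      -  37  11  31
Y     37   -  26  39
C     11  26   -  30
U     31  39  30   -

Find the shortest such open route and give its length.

There are 3! = 6 possible orderings.
W→Y→C→U: 37+26+30 = 93
W→Y→U→C: 37+39+30 = 106
W→C→Y→U: 11+26+39 = 76
W→C→U→Y: 11+30+39 = 80
W→U→Y→C: 31+39+26 = 96
W→U→C→Y: 31+30+26 = 87
The minimum is 76.
One shortest path: W → C → Y → U.

Minimum one-way distance = 76 min.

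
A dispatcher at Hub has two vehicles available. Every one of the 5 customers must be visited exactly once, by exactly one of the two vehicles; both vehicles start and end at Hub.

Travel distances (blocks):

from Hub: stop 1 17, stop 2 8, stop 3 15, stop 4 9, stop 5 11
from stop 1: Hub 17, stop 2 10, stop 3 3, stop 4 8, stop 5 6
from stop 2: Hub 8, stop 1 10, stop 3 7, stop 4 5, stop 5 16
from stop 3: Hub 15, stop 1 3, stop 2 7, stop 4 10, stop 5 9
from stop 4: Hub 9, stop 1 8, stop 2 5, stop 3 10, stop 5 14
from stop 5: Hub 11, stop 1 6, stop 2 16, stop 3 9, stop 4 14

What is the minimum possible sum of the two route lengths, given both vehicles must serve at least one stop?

53 blocks — the smallest possible combined total.

Check every non-empty split of the stops between the two vehicles; for each half take its own optimal tour:
  {stop 1} + {stop 2, stop 3, stop 4, stop 5}: 34 + 41 = 75
  {stop 2} + {stop 1, stop 3, stop 4, stop 5}: 16 + 39 = 55
  {stop 1, stop 2} + {stop 3, stop 4, stop 5}: 35 + 39 = 74
  {stop 3} + {stop 1, stop 2, stop 4, stop 5}: 30 + 38 = 68
  {stop 1, stop 3} + {stop 2, stop 4, stop 5}: 35 + 38 = 73
  {stop 2, stop 3} + {stop 1, stop 4, stop 5}: 30 + 34 = 64
  … (15 splits in total)
  {stop 4} + {stop 1, stop 2, stop 3, stop 5}: 18 + 35 = 53  ← best
Best: vehicle 1 Hub → stop 4 → Hub = 18; vehicle 2 Hub → stop 2 → stop 3 → stop 1 → stop 5 → Hub = 35; combined 53.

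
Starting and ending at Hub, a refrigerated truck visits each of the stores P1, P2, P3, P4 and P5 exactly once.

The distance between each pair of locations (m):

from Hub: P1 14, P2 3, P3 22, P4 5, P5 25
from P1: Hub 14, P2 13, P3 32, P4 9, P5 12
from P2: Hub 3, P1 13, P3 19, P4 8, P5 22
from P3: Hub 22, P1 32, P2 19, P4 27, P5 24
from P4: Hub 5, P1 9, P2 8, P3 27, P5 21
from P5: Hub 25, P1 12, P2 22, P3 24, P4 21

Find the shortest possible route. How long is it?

72 m — the shortest possible round trip.

With 5 stops there are 5!/2 = 60 distinct round trips (a route and its reverse cost the same).
Hub→P1→P2→P3→P4→P5→Hub: 14+13+19+27+21+25 = 119
Hub→P1→P2→P3→P5→P4→Hub: 14+13+19+24+21+5 = 96
Hub→P1→P2→P4→P3→P5→Hub: 14+13+8+27+24+25 = 111
Hub→P1→P2→P4→P5→P3→Hub: 14+13+8+21+24+22 = 102
Hub→P1→P2→P5→P3→P4→Hub: 14+13+22+24+27+5 = 105
Hub→P1→P2→P5→P4→P3→Hub: 14+13+22+21+27+22 = 119
Hub→P1→P3→P2→P4→P5→Hub: 14+32+19+8+21+25 = 119
Hub→P1→P3→P2→P5→P4→Hub: 14+32+19+22+21+5 = 113
Hub→P1→P3→P4→P2→P5→Hub: 14+32+27+8+22+25 = 128
Hub→P1→P3→P4→P5→P2→Hub: 14+32+27+21+22+3 = 119
Hub→P1→P3→P5→P2→P4→Hub: 14+32+24+22+8+5 = 105
Hub→P1→P3→P5→P4→P2→Hub: 14+32+24+21+8+3 = 102
Hub→P1→P4→P2→P3→P5→Hub: 14+9+8+19+24+25 = 99
Hub→P1→P4→P2→P5→P3→Hub: 14+9+8+22+24+22 = 99
… (46 more)
Hub→P2→P3→P5→P1→P4→Hub: 3+19+24+12+9+5 = 72  ← best
The minimum is 72.
One optimal route: Hub → P2 → P3 → P5 → P1 → P4 → Hub (or its reverse).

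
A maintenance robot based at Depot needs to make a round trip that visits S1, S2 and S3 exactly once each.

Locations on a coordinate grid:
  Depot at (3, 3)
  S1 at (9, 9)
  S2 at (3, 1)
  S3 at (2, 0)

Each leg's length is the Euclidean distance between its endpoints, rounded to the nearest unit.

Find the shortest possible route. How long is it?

Shortest round trip = 22.

With 3 stops there are 3!/2 = 3 distinct round trips (a route and its reverse cost the same).
Depot → S1 → S2 → S3 → Depot: 8+10+1+3 = 22
Depot → S1 → S3 → S2 → Depot: 8+11+1+2 = 22
Depot → S2 → S1 → S3 → Depot: 2+10+11+3 = 26
The minimum is 22.
One optimal route: Depot → S1 → S2 → S3 → Depot (or its reverse).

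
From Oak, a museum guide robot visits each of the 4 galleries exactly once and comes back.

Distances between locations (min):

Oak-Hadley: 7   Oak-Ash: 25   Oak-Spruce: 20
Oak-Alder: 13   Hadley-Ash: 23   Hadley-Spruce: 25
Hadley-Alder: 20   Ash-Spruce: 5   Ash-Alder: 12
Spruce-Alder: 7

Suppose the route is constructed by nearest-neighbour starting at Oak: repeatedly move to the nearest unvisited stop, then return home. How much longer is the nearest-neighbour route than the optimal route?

The nearest-neighbour route is 9 min longer than optimal.

From Oak: Hadley=7, Alder=13, Spruce=20, Ash=25 → choose Hadley (7).
From Hadley: Alder=20, Ash=23, Spruce=25 → choose Alder (20).
From Alder: Spruce=7, Ash=12 → choose Spruce (7).
From Spruce: Ash=5 → choose Ash (5).
NN route Oak → Hadley → Alder → Spruce → Ash → Oak costs 64.
Optimal: Oak → Hadley → Ash → Spruce → Alder → Oak costs 55 (by enumerating all 12 distinct tours).
Excess = 64 − 55 = 9.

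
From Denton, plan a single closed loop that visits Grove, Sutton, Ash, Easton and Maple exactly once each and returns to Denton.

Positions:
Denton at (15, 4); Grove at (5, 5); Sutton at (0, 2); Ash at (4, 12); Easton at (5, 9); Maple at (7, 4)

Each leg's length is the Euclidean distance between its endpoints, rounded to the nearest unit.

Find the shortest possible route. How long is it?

With 5 stops there are 5!/2 = 60 distinct round trips (a route and its reverse cost the same).
Denton→Grove→Sutton→Ash→Easton→Maple→Denton: 10+6+11+3+5+8 = 43
Denton→Grove→Sutton→Ash→Maple→Easton→Denton: 10+6+11+9+5+11 = 52
Denton→Grove→Sutton→Easton→Ash→Maple→Denton: 10+6+9+3+9+8 = 45
Denton→Grove→Sutton→Easton→Maple→Ash→Denton: 10+6+9+5+9+14 = 53
Denton→Grove→Sutton→Maple→Ash→Easton→Denton: 10+6+7+9+3+11 = 46
Denton→Grove→Sutton→Maple→Easton→Ash→Denton: 10+6+7+5+3+14 = 45
Denton→Grove→Ash→Sutton→Easton→Maple→Denton: 10+7+11+9+5+8 = 50
Denton→Grove→Ash→Sutton→Maple→Easton→Denton: 10+7+11+7+5+11 = 51
Denton→Grove→Ash→Easton→Sutton→Maple→Denton: 10+7+3+9+7+8 = 44
Denton→Grove→Ash→Easton→Maple→Sutton→Denton: 10+7+3+5+7+15 = 47
Denton→Grove→Ash→Maple→Sutton→Easton→Denton: 10+7+9+7+9+11 = 53
Denton→Grove→Ash→Maple→Easton→Sutton→Denton: 10+7+9+5+9+15 = 55
Denton→Grove→Easton→Sutton→Ash→Maple→Denton: 10+4+9+11+9+8 = 51
Denton→Grove→Easton→Sutton→Maple→Ash→Denton: 10+4+9+7+9+14 = 53
… (46 more)
Denton→Easton→Ash→Sutton→Grove→Maple→Denton: 11+3+11+6+2+8 = 41  ← best
The minimum is 41.
One optimal route: Denton → Easton → Ash → Sutton → Grove → Maple → Denton (or its reverse).

Minimum total distance: 41.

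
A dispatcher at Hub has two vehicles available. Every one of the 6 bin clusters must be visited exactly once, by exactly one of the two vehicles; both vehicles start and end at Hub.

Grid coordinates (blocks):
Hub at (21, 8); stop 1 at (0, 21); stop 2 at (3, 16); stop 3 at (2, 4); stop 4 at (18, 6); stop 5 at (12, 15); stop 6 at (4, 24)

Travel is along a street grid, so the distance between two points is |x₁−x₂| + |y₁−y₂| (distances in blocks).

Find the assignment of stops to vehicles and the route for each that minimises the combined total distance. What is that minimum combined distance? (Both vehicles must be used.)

There are 2^5 − 1 = 31 ways to divide the 6 stops into two non-empty groups. For each, the best each vehicle can do is its own shortest tour through its group:
  {stop 1} + {stop 2, stop 3, stop 4, stop 5, stop 6}: 68 + 78 = 146
  {stop 2} + {stop 1, stop 3, stop 4, stop 5, stop 6}: 52 + 82 = 134
  {stop 1, stop 2} + {stop 3, stop 4, stop 5, stop 6}: 68 + 78 = 146
  {stop 3} + {stop 1, stop 2, stop 4, stop 5, stop 6}: 46 + 78 = 124
  {stop 1, stop 3} + {stop 2, stop 4, stop 5, stop 6}: 76 + 72 = 148
  {stop 2, stop 3} + {stop 1, stop 4, stop 5, stop 6}: 62 + 78 = 140
  … (31 splits in total)
  {stop 4} + {stop 1, stop 2, stop 3, stop 5, stop 6}: 10 + 84 = 94  ← best
Best: vehicle 1 Hub → stop 4 → Hub = 10; vehicle 2 Hub → stop 3 → stop 1 → stop 6 → stop 2 → stop 5 → Hub = 84; combined 94.

Minimum combined distance: 94 blocks.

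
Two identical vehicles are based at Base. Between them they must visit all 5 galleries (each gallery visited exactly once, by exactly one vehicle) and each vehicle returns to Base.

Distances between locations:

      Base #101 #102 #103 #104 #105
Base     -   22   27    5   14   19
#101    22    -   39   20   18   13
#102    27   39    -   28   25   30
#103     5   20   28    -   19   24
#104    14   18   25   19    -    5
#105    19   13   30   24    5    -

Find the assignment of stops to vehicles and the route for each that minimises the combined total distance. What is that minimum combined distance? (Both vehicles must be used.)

Try each way of splitting the stops between the two vehicles (each non-empty) and, for each split, find the best tour for each vehicle:
  {#101} + {#102, #103, #104, #105}: 44 + 82 = 126
  {#102} + {#101, #103, #104, #105}: 54 + 57 = 111
  {#101, #102} + {#103, #104, #105}: 88 + 48 = 136
  {#103} + {#101, #102, #104, #105}: 10 + 92 = 102
  {#101, #103} + {#102, #104, #105}: 47 + 76 = 123
  {#102, #103} + {#101, #104, #105}: 60 + 54 = 114
  … (15 splits in total)
Best: vehicle 1 Base → #103 → Base = 10; vehicle 2 Base → #101 → #105 → #104 → #102 → Base = 92; combined 102.

Minimum combined distance: 102.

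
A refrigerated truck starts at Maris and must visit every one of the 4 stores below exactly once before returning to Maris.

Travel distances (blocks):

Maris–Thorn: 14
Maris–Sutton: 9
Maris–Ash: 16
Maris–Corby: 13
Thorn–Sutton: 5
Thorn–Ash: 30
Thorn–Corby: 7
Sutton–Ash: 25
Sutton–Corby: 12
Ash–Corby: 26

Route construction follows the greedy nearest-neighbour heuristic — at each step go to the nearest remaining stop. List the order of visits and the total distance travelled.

63 blocks along Maris → Sutton → Thorn → Corby → Ash → Maris.

From Maris: distances to unvisited — Sutton=9, Corby=13, Thorn=14, Ash=16. Nearest is Sutton (9).
From Sutton: distances to unvisited — Thorn=5, Corby=12, Ash=25. Nearest is Thorn (5).
From Thorn: distances to unvisited — Corby=7, Ash=30. Nearest is Corby (7).
From Corby: distances to unvisited — Ash=26. Nearest is Ash (26).
Return Ash→Maris: 16.
Total = 9 + 5 + 7 + 26 + 16 = 63.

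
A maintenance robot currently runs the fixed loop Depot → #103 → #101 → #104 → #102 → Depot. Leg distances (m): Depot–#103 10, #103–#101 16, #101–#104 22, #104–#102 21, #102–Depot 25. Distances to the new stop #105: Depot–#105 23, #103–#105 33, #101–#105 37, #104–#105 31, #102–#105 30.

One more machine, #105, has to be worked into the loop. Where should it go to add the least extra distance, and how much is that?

+28 m — insert #105 between #102 and Depot.

Insertion cost between consecutive stops i–j is d(i,#105) + d(#105,j) − d(i,j):
  between Depot and #103: 23 + 33 − 10 = 46
  between #103 and #101: 33 + 37 − 16 = 54
  between #101 and #104: 37 + 31 − 22 = 46
  between #104 and #102: 31 + 30 − 21 = 40
  between #102 and Depot: 30 + 23 − 25 = 28
Cheapest insertion is between #102 and Depot, adding 28.
New total = 94 + 28 = 122.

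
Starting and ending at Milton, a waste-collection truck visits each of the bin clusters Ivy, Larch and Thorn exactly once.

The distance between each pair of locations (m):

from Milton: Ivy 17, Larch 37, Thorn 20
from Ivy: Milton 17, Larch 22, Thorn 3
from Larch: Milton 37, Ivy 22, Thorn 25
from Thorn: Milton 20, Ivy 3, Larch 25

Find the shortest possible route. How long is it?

Minimum total distance: 82 m.

With 3 stops there are 3!/2 = 3 distinct round trips (a route and its reverse cost the same).
Milton - Ivy - Larch - Thorn - Milton: 17+22+25+20 = 84
Milton - Ivy - Thorn - Larch - Milton: 17+3+25+37 = 82
Milton - Larch - Ivy - Thorn - Milton: 37+22+3+20 = 82
The minimum is 82.
One optimal route: Milton → Ivy → Thorn → Larch → Milton (or its reverse).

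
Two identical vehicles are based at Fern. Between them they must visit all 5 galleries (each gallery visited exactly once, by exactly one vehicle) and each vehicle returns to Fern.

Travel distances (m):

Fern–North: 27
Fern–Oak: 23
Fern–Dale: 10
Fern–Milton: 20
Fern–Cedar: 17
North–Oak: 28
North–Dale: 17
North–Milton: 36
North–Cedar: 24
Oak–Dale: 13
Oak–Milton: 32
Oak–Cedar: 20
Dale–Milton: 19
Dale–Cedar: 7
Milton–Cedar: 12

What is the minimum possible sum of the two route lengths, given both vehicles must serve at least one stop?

Check every non-empty split of the stops between the two vehicles; for each half take its own optimal tour:
  {North} + {Oak, Dale, Milton, Cedar}: 54 + 75 = 129
  {Oak} + {North, Dale, Milton, Cedar}: 46 + 83 = 129
  {North, Oak} + {Dale, Milton, Cedar}: 78 + 49 = 127
  {Dale} + {North, Oak, Milton, Cedar}: 20 + 107 = 127
  {North, Dale} + {Oak, Milton, Cedar}: 54 + 75 = 129
  {Oak, Dale} + {North, Milton, Cedar}: 46 + 83 = 129
  … (15 splits in total)
Best: vehicle 1 Fern → North → Oak → Fern = 78; vehicle 2 Fern → Dale → Cedar → Milton → Fern = 49; combined 127.

Minimum combined distance: 127 m.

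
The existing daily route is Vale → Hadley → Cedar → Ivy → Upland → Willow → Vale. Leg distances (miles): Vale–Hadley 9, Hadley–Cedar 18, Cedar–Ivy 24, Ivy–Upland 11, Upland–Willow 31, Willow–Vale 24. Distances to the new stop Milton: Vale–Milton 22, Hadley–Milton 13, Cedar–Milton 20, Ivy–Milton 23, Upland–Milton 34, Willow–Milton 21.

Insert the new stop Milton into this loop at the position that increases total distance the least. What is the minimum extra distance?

Insertion cost between consecutive stops i–j is d(i,Milton) + d(Milton,j) − d(i,j):
  between Vale and Hadley: 22 + 13 − 9 = 26
  between Hadley and Cedar: 13 + 20 − 18 = 15
  between Cedar and Ivy: 20 + 23 − 24 = 19
  between Ivy and Upland: 23 + 34 − 11 = 46
  between Upland and Willow: 34 + 21 − 31 = 24
  between Willow and Vale: 21 + 22 − 24 = 19
Cheapest insertion is between Hadley and Cedar, adding 15.
New total = 117 + 15 = 132.

Adding 15 miles by placing Milton on the Hadley–Cedar leg.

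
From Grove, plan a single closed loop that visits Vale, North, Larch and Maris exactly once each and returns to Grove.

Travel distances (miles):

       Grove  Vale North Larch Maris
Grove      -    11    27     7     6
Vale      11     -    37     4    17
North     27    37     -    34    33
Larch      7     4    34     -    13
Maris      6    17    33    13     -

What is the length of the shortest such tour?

With 4 stops there are 4!/2 = 12 distinct round trips (a route and its reverse cost the same).
Grove → Vale → North → Larch → Maris → Grove: 11+37+34+13+6 = 101
Grove → Vale → North → Maris → Larch → Grove: 11+37+33+13+7 = 101
Grove → Vale → Larch → North → Maris → Grove: 11+4+34+33+6 = 88
Grove → Vale → Larch → Maris → North → Grove: 11+4+13+33+27 = 88
Grove → Vale → Maris → North → Larch → Grove: 11+17+33+34+7 = 102
Grove → Vale → Maris → Larch → North → Grove: 11+17+13+34+27 = 102
Grove → North → Vale → Larch → Maris → Grove: 27+37+4+13+6 = 87
Grove → North → Vale → Maris → Larch → Grove: 27+37+17+13+7 = 101
Grove → North → Larch → Vale → Maris → Grove: 27+34+4+17+6 = 88
Grove → North → Maris → Vale → Larch → Grove: 27+33+17+4+7 = 88
Grove → Larch → Vale → North → Maris → Grove: 7+4+37+33+6 = 87
Grove → Larch → North → Vale → Maris → Grove: 7+34+37+17+6 = 101
The minimum is 87.
One optimal route: Grove → North → Vale → Larch → Maris → Grove (or its reverse).

Shortest round trip = 87 miles.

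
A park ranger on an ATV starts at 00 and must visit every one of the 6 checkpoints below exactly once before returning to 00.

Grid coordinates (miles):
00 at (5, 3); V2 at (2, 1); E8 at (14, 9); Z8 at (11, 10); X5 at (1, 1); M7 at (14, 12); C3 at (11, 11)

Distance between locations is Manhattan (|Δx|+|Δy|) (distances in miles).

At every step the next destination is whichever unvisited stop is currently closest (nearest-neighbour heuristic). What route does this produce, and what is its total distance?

Total distance 48 miles via the nearest-neighbour route 00 → V2 → X5 → Z8 → C3 → M7 → E8 → 00.

At 00 the remaining stops are V2 5, X5 6, Z8 13, C3 14, E8 15, M7 18; go to V2.
At V2 the remaining stops are X5 1, Z8 18, C3 19, E8 20, M7 23; go to X5.
At X5 the remaining stops are Z8 19, C3 20, E8 21, M7 24; go to Z8.
At Z8 the remaining stops are C3 1, E8 4, M7 5; go to C3.
At C3 the remaining stops are M7 4, E8 5; go to M7.
At M7 the remaining stops are E8 3; go to E8.
Return E8→00: 15.
Total = 5 + 1 + 19 + 1 + 4 + 3 + 15 = 48.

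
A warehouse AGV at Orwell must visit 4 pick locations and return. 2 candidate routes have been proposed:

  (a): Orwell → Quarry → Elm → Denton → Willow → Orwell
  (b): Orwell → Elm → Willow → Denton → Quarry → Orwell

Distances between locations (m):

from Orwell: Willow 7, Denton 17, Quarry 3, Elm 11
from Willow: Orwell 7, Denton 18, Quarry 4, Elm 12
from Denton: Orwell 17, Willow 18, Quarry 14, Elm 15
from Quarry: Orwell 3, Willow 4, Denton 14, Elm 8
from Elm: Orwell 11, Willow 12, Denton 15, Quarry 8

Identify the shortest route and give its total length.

51 m — (a) is the shortest.

(a): 3 + 8 + 15 + 18 + 7 = 51
(b): 11 + 12 + 18 + 14 + 3 = 58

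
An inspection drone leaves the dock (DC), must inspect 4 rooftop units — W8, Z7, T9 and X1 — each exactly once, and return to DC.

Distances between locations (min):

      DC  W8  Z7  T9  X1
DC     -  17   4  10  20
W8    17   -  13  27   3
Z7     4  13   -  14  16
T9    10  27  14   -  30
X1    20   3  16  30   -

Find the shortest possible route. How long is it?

Shortest round trip = 60 min.

There are 12 distinct closed tours to check (reversals are equivalent).
DC - W8 - Z7 - T9 - X1 - DC: 17+13+14+30+20 = 94
DC - W8 - Z7 - X1 - T9 - DC: 17+13+16+30+10 = 86
DC - W8 - T9 - Z7 - X1 - DC: 17+27+14+16+20 = 94
DC - W8 - T9 - X1 - Z7 - DC: 17+27+30+16+4 = 94
DC - W8 - X1 - Z7 - T9 - DC: 17+3+16+14+10 = 60
DC - W8 - X1 - T9 - Z7 - DC: 17+3+30+14+4 = 68
DC - Z7 - W8 - T9 - X1 - DC: 4+13+27+30+20 = 94
DC - Z7 - W8 - X1 - T9 - DC: 4+13+3+30+10 = 60
DC - Z7 - T9 - W8 - X1 - DC: 4+14+27+3+20 = 68
DC - Z7 - X1 - W8 - T9 - DC: 4+16+3+27+10 = 60
DC - T9 - W8 - Z7 - X1 - DC: 10+27+13+16+20 = 86
DC - T9 - Z7 - W8 - X1 - DC: 10+14+13+3+20 = 60
The minimum is 60.
One optimal route: DC → W8 → X1 → Z7 → T9 → DC (or its reverse).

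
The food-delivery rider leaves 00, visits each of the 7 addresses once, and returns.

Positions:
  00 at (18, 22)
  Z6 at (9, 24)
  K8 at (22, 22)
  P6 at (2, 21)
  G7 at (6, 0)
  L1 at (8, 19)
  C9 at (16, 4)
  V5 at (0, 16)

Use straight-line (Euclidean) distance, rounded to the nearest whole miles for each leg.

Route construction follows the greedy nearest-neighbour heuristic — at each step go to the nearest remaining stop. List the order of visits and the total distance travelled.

00 → [K8:4 / Z6:9 / L1:10 / P6:16 / C9:18 / V5:19 / G7:25] → K8 (4)
K8 → [Z6:13 / L1:14 / C9:19 / P6:20 / V5:23 / G7:27] → Z6 (13)
Z6 → [L1:5 / P6:8 / V5:12 / C9:21 / G7:24] → L1 (5)
L1 → [P6:6 / V5:9 / C9:17 / G7:19] → P6 (6)
P6 → [V5:5 / G7:21 / C9:22] → V5 (5)
V5 → [G7:17 / C9:20] → G7 (17)
G7 → [C9:11] → C9 (11)
Return C9→00: 18.
Total = 4 + 13 + 5 + 6 + 5 + 17 + 11 + 18 = 79.

Nearest-neighbour total = 79 miles; route 00 → K8 → Z6 → L1 → P6 → V5 → G7 → C9 → 00.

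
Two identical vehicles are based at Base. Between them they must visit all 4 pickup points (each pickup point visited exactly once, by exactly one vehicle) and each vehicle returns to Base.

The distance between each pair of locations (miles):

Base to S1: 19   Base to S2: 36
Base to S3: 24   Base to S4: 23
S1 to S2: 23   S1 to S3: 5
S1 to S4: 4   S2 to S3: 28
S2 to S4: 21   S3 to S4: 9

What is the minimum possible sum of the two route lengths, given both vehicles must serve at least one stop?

Try each way of splitting the stops between the two vehicles (each non-empty) and, for each split, find the best tour for each vehicle:
  {S1} + {S2, S3, S4}: 38 + 90 = 128
  {S2} + {S1, S3, S4}: 72 + 56 = 128
  {S1, S2} + {S3, S4}: 78 + 56 = 134
  {S3} + {S1, S2, S4}: 48 + 80 = 128
  {S1, S3} + {S2, S4}: 48 + 80 = 128
  {S2, S3} + {S1, S4}: 88 + 46 = 134
  … (7 splits in total)
Best: vehicle 1 Base → S1 → Base = 38; vehicle 2 Base → S2 → S4 → S3 → Base = 90; combined 128.

128 miles — the smallest possible combined total.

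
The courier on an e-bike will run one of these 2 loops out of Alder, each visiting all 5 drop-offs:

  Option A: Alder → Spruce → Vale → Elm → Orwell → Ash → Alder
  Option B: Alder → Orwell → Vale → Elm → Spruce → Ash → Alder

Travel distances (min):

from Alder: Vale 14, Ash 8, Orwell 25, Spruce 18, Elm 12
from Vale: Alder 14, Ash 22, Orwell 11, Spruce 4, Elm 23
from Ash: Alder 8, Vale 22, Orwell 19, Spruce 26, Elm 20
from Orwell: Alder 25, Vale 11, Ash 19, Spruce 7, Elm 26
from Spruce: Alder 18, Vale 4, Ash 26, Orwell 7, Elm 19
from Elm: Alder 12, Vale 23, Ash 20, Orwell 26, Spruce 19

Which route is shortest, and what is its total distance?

Option A: 18 + 4 + 23 + 26 + 19 + 8 = 98
Option B: 25 + 11 + 23 + 19 + 26 + 8 = 112

Shortest is Option A, total 98 min.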